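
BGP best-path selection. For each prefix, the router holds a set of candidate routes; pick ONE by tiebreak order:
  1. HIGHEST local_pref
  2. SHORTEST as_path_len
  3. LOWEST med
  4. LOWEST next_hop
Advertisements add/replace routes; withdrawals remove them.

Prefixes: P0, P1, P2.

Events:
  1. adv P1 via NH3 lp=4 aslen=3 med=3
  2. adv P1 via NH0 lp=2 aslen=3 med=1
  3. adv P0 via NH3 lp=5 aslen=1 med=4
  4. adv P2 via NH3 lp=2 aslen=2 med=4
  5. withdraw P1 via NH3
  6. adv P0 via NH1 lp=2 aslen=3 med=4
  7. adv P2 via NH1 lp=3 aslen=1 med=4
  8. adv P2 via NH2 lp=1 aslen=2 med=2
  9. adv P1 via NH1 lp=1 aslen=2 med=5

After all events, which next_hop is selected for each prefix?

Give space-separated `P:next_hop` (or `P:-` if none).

Answer: P0:NH3 P1:NH0 P2:NH1

Derivation:
Op 1: best P0=- P1=NH3 P2=-
Op 2: best P0=- P1=NH3 P2=-
Op 3: best P0=NH3 P1=NH3 P2=-
Op 4: best P0=NH3 P1=NH3 P2=NH3
Op 5: best P0=NH3 P1=NH0 P2=NH3
Op 6: best P0=NH3 P1=NH0 P2=NH3
Op 7: best P0=NH3 P1=NH0 P2=NH1
Op 8: best P0=NH3 P1=NH0 P2=NH1
Op 9: best P0=NH3 P1=NH0 P2=NH1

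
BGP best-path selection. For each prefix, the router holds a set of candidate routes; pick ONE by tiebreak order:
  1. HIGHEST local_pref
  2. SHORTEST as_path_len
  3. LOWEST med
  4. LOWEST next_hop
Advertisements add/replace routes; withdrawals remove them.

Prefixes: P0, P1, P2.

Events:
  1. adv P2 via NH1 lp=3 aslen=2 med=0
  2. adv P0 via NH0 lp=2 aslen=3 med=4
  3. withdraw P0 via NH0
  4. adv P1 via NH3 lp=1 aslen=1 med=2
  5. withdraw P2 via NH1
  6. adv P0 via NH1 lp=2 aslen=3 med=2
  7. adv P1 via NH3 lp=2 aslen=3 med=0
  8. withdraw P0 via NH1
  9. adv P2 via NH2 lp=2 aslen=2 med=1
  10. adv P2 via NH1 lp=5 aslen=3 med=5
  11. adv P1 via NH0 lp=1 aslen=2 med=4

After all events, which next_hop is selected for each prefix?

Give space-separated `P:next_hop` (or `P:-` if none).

Op 1: best P0=- P1=- P2=NH1
Op 2: best P0=NH0 P1=- P2=NH1
Op 3: best P0=- P1=- P2=NH1
Op 4: best P0=- P1=NH3 P2=NH1
Op 5: best P0=- P1=NH3 P2=-
Op 6: best P0=NH1 P1=NH3 P2=-
Op 7: best P0=NH1 P1=NH3 P2=-
Op 8: best P0=- P1=NH3 P2=-
Op 9: best P0=- P1=NH3 P2=NH2
Op 10: best P0=- P1=NH3 P2=NH1
Op 11: best P0=- P1=NH3 P2=NH1

Answer: P0:- P1:NH3 P2:NH1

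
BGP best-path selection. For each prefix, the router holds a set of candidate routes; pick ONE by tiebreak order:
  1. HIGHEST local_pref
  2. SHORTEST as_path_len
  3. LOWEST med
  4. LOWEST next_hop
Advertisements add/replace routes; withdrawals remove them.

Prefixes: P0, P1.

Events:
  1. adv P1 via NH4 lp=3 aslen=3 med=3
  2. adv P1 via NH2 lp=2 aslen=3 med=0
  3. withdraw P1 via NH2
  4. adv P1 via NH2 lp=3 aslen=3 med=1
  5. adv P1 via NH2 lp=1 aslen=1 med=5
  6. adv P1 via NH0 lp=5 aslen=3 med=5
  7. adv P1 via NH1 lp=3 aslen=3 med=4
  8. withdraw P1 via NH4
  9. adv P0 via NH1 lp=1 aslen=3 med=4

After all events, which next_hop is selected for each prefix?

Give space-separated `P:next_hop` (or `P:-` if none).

Answer: P0:NH1 P1:NH0

Derivation:
Op 1: best P0=- P1=NH4
Op 2: best P0=- P1=NH4
Op 3: best P0=- P1=NH4
Op 4: best P0=- P1=NH2
Op 5: best P0=- P1=NH4
Op 6: best P0=- P1=NH0
Op 7: best P0=- P1=NH0
Op 8: best P0=- P1=NH0
Op 9: best P0=NH1 P1=NH0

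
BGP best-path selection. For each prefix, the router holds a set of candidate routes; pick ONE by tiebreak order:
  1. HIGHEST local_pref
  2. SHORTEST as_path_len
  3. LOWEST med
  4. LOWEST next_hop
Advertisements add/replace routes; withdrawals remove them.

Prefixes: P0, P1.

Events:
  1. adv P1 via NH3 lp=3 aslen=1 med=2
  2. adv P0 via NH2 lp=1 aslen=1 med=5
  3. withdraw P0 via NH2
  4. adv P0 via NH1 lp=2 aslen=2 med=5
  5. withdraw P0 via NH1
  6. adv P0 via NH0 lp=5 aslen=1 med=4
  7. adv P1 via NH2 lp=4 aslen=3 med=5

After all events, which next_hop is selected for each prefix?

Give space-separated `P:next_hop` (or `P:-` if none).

Op 1: best P0=- P1=NH3
Op 2: best P0=NH2 P1=NH3
Op 3: best P0=- P1=NH3
Op 4: best P0=NH1 P1=NH3
Op 5: best P0=- P1=NH3
Op 6: best P0=NH0 P1=NH3
Op 7: best P0=NH0 P1=NH2

Answer: P0:NH0 P1:NH2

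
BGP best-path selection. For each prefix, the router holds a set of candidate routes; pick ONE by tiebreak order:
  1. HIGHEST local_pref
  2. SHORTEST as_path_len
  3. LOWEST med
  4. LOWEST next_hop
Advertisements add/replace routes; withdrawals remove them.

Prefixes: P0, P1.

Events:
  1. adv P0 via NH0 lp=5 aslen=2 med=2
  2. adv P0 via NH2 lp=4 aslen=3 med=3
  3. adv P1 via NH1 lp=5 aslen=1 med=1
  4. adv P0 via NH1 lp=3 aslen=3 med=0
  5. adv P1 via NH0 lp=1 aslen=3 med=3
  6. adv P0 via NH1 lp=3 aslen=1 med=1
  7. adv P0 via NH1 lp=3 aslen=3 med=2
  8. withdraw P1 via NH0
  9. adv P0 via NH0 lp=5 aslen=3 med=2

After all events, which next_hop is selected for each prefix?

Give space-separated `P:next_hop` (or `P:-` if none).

Op 1: best P0=NH0 P1=-
Op 2: best P0=NH0 P1=-
Op 3: best P0=NH0 P1=NH1
Op 4: best P0=NH0 P1=NH1
Op 5: best P0=NH0 P1=NH1
Op 6: best P0=NH0 P1=NH1
Op 7: best P0=NH0 P1=NH1
Op 8: best P0=NH0 P1=NH1
Op 9: best P0=NH0 P1=NH1

Answer: P0:NH0 P1:NH1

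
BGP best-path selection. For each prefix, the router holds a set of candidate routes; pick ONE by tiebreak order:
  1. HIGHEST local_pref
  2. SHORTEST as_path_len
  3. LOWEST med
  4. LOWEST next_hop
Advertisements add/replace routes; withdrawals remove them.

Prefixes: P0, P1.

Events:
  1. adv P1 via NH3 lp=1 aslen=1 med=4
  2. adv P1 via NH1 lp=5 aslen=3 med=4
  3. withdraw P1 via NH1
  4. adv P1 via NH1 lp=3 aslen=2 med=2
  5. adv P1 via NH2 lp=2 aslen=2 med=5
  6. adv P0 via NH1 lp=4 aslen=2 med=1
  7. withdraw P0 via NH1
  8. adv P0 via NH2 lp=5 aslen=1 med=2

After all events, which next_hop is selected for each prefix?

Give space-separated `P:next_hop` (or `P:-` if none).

Op 1: best P0=- P1=NH3
Op 2: best P0=- P1=NH1
Op 3: best P0=- P1=NH3
Op 4: best P0=- P1=NH1
Op 5: best P0=- P1=NH1
Op 6: best P0=NH1 P1=NH1
Op 7: best P0=- P1=NH1
Op 8: best P0=NH2 P1=NH1

Answer: P0:NH2 P1:NH1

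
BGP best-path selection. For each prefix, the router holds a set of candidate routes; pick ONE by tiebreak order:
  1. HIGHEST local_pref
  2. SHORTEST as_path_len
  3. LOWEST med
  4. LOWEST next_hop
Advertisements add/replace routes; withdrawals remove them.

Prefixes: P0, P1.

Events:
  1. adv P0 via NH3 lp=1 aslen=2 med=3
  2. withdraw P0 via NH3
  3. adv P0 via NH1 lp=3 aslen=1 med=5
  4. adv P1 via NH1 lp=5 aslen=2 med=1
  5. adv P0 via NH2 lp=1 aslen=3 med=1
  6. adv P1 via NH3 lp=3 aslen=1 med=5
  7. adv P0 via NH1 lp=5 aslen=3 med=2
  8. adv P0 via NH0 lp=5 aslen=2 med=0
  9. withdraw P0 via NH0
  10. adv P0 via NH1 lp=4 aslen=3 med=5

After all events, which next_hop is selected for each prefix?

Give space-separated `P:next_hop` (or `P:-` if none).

Answer: P0:NH1 P1:NH1

Derivation:
Op 1: best P0=NH3 P1=-
Op 2: best P0=- P1=-
Op 3: best P0=NH1 P1=-
Op 4: best P0=NH1 P1=NH1
Op 5: best P0=NH1 P1=NH1
Op 6: best P0=NH1 P1=NH1
Op 7: best P0=NH1 P1=NH1
Op 8: best P0=NH0 P1=NH1
Op 9: best P0=NH1 P1=NH1
Op 10: best P0=NH1 P1=NH1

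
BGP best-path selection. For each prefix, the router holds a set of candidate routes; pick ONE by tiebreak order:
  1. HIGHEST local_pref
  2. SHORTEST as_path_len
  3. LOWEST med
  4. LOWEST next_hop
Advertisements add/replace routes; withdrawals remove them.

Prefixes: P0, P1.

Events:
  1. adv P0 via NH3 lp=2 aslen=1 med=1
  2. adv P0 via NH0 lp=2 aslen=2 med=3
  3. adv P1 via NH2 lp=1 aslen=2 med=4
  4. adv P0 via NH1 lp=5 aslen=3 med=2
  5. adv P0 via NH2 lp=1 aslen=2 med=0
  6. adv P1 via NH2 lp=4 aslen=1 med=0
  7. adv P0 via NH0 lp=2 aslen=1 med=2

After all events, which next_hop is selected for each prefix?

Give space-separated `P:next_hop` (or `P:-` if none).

Answer: P0:NH1 P1:NH2

Derivation:
Op 1: best P0=NH3 P1=-
Op 2: best P0=NH3 P1=-
Op 3: best P0=NH3 P1=NH2
Op 4: best P0=NH1 P1=NH2
Op 5: best P0=NH1 P1=NH2
Op 6: best P0=NH1 P1=NH2
Op 7: best P0=NH1 P1=NH2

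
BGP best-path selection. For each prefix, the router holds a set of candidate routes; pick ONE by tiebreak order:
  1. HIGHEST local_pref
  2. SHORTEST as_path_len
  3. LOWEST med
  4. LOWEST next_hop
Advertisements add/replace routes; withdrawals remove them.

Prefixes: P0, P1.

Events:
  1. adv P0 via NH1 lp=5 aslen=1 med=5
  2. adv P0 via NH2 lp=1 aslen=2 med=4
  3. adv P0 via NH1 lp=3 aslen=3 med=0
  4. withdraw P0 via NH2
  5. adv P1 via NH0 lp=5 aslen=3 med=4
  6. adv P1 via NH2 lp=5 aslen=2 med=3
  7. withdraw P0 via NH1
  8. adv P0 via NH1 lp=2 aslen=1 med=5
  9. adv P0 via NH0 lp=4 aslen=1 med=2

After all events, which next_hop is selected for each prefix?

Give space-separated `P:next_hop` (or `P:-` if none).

Op 1: best P0=NH1 P1=-
Op 2: best P0=NH1 P1=-
Op 3: best P0=NH1 P1=-
Op 4: best P0=NH1 P1=-
Op 5: best P0=NH1 P1=NH0
Op 6: best P0=NH1 P1=NH2
Op 7: best P0=- P1=NH2
Op 8: best P0=NH1 P1=NH2
Op 9: best P0=NH0 P1=NH2

Answer: P0:NH0 P1:NH2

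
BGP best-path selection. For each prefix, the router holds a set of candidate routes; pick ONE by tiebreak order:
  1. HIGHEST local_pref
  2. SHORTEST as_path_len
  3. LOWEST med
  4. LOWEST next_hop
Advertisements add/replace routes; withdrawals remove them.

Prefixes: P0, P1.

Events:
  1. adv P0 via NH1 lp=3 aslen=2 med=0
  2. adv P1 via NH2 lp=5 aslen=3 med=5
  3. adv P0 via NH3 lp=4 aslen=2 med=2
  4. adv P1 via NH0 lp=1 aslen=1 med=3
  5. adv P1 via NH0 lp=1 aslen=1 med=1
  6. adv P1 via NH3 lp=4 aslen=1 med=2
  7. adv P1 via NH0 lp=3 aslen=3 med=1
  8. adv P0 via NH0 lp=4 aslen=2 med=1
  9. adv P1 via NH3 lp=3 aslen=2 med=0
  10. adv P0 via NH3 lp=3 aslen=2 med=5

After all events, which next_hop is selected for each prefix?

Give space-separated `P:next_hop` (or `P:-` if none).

Answer: P0:NH0 P1:NH2

Derivation:
Op 1: best P0=NH1 P1=-
Op 2: best P0=NH1 P1=NH2
Op 3: best P0=NH3 P1=NH2
Op 4: best P0=NH3 P1=NH2
Op 5: best P0=NH3 P1=NH2
Op 6: best P0=NH3 P1=NH2
Op 7: best P0=NH3 P1=NH2
Op 8: best P0=NH0 P1=NH2
Op 9: best P0=NH0 P1=NH2
Op 10: best P0=NH0 P1=NH2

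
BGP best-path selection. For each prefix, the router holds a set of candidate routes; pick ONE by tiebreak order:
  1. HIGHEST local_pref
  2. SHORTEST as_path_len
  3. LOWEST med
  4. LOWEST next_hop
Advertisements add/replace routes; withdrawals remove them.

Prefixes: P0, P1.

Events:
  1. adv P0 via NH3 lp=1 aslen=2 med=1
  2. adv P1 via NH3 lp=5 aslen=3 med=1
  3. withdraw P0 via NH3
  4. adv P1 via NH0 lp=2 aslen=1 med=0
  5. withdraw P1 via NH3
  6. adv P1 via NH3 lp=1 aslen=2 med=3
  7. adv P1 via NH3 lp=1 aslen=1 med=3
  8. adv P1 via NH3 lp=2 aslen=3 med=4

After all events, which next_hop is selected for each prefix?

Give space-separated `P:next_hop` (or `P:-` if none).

Op 1: best P0=NH3 P1=-
Op 2: best P0=NH3 P1=NH3
Op 3: best P0=- P1=NH3
Op 4: best P0=- P1=NH3
Op 5: best P0=- P1=NH0
Op 6: best P0=- P1=NH0
Op 7: best P0=- P1=NH0
Op 8: best P0=- P1=NH0

Answer: P0:- P1:NH0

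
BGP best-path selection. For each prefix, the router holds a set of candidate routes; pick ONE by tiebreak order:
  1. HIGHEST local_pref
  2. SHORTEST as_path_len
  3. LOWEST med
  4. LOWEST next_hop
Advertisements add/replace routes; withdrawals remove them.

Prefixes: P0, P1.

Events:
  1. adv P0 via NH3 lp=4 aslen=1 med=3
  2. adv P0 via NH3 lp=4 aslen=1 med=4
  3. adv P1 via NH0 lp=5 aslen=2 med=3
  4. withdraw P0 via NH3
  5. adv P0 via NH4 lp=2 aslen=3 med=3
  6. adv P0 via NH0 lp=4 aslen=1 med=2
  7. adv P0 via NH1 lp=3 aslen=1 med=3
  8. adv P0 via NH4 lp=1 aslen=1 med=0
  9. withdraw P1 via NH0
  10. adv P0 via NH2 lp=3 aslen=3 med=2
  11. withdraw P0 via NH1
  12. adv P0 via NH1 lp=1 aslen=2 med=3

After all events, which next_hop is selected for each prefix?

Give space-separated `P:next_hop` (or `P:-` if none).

Op 1: best P0=NH3 P1=-
Op 2: best P0=NH3 P1=-
Op 3: best P0=NH3 P1=NH0
Op 4: best P0=- P1=NH0
Op 5: best P0=NH4 P1=NH0
Op 6: best P0=NH0 P1=NH0
Op 7: best P0=NH0 P1=NH0
Op 8: best P0=NH0 P1=NH0
Op 9: best P0=NH0 P1=-
Op 10: best P0=NH0 P1=-
Op 11: best P0=NH0 P1=-
Op 12: best P0=NH0 P1=-

Answer: P0:NH0 P1:-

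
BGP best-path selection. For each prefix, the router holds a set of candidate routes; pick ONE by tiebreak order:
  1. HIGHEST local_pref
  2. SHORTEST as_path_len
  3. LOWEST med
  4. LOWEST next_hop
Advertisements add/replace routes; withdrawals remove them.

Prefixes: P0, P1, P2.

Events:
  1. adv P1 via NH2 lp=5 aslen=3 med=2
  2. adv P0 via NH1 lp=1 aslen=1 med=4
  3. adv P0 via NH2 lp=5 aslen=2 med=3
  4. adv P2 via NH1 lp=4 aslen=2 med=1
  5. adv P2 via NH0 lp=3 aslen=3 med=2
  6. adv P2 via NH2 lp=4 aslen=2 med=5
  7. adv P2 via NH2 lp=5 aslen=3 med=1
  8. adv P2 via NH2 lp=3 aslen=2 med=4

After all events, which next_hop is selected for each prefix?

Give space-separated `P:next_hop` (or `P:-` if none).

Answer: P0:NH2 P1:NH2 P2:NH1

Derivation:
Op 1: best P0=- P1=NH2 P2=-
Op 2: best P0=NH1 P1=NH2 P2=-
Op 3: best P0=NH2 P1=NH2 P2=-
Op 4: best P0=NH2 P1=NH2 P2=NH1
Op 5: best P0=NH2 P1=NH2 P2=NH1
Op 6: best P0=NH2 P1=NH2 P2=NH1
Op 7: best P0=NH2 P1=NH2 P2=NH2
Op 8: best P0=NH2 P1=NH2 P2=NH1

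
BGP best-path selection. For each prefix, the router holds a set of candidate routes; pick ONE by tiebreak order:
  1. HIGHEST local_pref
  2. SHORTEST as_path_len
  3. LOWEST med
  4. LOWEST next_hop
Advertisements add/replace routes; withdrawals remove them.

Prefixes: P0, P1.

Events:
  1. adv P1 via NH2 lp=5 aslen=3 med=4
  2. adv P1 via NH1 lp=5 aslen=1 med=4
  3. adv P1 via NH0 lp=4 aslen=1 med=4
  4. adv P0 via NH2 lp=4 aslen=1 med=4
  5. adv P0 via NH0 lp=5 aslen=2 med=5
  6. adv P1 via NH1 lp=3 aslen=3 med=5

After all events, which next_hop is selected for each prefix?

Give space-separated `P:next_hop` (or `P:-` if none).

Op 1: best P0=- P1=NH2
Op 2: best P0=- P1=NH1
Op 3: best P0=- P1=NH1
Op 4: best P0=NH2 P1=NH1
Op 5: best P0=NH0 P1=NH1
Op 6: best P0=NH0 P1=NH2

Answer: P0:NH0 P1:NH2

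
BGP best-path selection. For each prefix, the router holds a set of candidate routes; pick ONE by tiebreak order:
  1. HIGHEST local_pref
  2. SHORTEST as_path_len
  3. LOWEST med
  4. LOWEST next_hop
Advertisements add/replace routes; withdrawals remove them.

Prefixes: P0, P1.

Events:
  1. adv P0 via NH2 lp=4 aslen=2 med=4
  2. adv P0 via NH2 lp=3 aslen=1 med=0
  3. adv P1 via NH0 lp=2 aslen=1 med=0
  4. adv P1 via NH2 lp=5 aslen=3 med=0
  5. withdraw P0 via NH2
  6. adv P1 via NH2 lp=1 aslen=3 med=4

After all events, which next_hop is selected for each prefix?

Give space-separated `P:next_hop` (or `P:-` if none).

Answer: P0:- P1:NH0

Derivation:
Op 1: best P0=NH2 P1=-
Op 2: best P0=NH2 P1=-
Op 3: best P0=NH2 P1=NH0
Op 4: best P0=NH2 P1=NH2
Op 5: best P0=- P1=NH2
Op 6: best P0=- P1=NH0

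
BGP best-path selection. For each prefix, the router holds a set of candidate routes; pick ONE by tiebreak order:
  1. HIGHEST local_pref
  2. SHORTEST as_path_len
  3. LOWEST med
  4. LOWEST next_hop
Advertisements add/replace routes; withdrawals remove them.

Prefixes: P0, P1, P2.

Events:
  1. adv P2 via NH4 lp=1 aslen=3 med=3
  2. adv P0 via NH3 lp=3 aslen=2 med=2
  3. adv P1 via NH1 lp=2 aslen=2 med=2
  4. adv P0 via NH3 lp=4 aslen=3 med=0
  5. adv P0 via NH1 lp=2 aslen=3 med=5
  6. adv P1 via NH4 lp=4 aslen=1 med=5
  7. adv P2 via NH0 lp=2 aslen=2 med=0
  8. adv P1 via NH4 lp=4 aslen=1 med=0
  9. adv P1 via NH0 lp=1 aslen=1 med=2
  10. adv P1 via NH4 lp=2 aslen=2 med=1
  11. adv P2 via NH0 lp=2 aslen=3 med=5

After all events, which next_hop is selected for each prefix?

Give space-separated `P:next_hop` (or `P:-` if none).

Op 1: best P0=- P1=- P2=NH4
Op 2: best P0=NH3 P1=- P2=NH4
Op 3: best P0=NH3 P1=NH1 P2=NH4
Op 4: best P0=NH3 P1=NH1 P2=NH4
Op 5: best P0=NH3 P1=NH1 P2=NH4
Op 6: best P0=NH3 P1=NH4 P2=NH4
Op 7: best P0=NH3 P1=NH4 P2=NH0
Op 8: best P0=NH3 P1=NH4 P2=NH0
Op 9: best P0=NH3 P1=NH4 P2=NH0
Op 10: best P0=NH3 P1=NH4 P2=NH0
Op 11: best P0=NH3 P1=NH4 P2=NH0

Answer: P0:NH3 P1:NH4 P2:NH0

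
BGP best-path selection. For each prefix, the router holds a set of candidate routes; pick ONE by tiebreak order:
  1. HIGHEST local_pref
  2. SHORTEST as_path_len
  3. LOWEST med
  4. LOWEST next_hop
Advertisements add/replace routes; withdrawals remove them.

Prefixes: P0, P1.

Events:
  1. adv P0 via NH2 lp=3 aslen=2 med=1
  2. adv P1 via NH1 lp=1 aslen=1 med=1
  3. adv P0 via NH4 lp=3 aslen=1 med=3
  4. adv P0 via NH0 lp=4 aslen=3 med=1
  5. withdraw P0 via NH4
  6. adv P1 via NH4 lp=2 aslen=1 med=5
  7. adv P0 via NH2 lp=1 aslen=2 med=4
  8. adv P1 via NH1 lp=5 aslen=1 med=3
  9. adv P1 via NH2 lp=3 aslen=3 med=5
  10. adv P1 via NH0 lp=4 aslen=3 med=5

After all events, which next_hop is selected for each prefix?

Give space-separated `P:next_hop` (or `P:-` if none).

Answer: P0:NH0 P1:NH1

Derivation:
Op 1: best P0=NH2 P1=-
Op 2: best P0=NH2 P1=NH1
Op 3: best P0=NH4 P1=NH1
Op 4: best P0=NH0 P1=NH1
Op 5: best P0=NH0 P1=NH1
Op 6: best P0=NH0 P1=NH4
Op 7: best P0=NH0 P1=NH4
Op 8: best P0=NH0 P1=NH1
Op 9: best P0=NH0 P1=NH1
Op 10: best P0=NH0 P1=NH1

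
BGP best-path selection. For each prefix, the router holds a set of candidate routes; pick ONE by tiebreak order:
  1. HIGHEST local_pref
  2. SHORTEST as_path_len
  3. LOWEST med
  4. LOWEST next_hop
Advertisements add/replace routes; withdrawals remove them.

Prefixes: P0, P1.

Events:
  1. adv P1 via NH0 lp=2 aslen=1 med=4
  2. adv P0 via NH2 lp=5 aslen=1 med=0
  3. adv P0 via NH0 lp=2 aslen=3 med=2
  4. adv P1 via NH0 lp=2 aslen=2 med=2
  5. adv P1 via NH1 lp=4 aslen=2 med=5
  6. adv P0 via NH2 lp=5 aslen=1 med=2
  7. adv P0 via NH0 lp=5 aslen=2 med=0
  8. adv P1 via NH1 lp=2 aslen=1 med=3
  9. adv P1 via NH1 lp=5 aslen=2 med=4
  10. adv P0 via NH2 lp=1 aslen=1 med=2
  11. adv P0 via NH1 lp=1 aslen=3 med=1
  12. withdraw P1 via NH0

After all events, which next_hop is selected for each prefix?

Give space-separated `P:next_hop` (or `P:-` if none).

Op 1: best P0=- P1=NH0
Op 2: best P0=NH2 P1=NH0
Op 3: best P0=NH2 P1=NH0
Op 4: best P0=NH2 P1=NH0
Op 5: best P0=NH2 P1=NH1
Op 6: best P0=NH2 P1=NH1
Op 7: best P0=NH2 P1=NH1
Op 8: best P0=NH2 P1=NH1
Op 9: best P0=NH2 P1=NH1
Op 10: best P0=NH0 P1=NH1
Op 11: best P0=NH0 P1=NH1
Op 12: best P0=NH0 P1=NH1

Answer: P0:NH0 P1:NH1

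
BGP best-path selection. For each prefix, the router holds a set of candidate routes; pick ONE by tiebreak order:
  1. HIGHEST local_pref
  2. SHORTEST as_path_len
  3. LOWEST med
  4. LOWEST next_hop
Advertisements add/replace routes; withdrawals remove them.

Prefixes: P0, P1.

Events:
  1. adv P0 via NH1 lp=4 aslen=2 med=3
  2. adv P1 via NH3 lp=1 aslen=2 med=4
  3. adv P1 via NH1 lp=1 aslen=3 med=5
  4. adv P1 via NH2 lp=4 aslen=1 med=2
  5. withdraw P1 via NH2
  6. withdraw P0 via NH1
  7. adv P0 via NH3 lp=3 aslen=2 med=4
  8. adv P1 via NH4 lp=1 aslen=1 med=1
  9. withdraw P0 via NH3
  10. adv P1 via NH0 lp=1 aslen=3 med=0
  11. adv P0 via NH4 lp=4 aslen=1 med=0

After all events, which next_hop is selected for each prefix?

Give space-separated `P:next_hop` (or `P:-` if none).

Answer: P0:NH4 P1:NH4

Derivation:
Op 1: best P0=NH1 P1=-
Op 2: best P0=NH1 P1=NH3
Op 3: best P0=NH1 P1=NH3
Op 4: best P0=NH1 P1=NH2
Op 5: best P0=NH1 P1=NH3
Op 6: best P0=- P1=NH3
Op 7: best P0=NH3 P1=NH3
Op 8: best P0=NH3 P1=NH4
Op 9: best P0=- P1=NH4
Op 10: best P0=- P1=NH4
Op 11: best P0=NH4 P1=NH4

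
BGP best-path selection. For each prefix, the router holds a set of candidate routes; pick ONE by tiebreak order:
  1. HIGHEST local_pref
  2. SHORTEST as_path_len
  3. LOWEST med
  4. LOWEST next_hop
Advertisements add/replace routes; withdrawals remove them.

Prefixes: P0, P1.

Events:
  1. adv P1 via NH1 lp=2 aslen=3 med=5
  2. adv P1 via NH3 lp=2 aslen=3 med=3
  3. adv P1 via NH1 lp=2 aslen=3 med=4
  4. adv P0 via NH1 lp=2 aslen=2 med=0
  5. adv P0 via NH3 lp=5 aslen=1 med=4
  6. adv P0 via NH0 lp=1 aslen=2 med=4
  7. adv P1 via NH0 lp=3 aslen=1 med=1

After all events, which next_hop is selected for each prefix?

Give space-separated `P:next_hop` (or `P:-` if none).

Answer: P0:NH3 P1:NH0

Derivation:
Op 1: best P0=- P1=NH1
Op 2: best P0=- P1=NH3
Op 3: best P0=- P1=NH3
Op 4: best P0=NH1 P1=NH3
Op 5: best P0=NH3 P1=NH3
Op 6: best P0=NH3 P1=NH3
Op 7: best P0=NH3 P1=NH0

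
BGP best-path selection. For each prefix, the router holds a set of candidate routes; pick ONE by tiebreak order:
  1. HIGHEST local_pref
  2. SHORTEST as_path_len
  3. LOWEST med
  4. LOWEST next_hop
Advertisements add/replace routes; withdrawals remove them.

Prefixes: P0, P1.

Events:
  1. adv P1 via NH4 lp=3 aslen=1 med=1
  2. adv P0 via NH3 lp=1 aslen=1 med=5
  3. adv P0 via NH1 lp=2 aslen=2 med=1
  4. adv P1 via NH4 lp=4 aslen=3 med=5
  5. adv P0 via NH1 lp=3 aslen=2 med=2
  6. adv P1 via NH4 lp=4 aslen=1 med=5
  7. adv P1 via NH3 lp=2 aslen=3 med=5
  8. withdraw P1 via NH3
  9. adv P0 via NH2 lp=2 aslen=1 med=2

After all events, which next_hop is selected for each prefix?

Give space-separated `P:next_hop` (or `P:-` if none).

Answer: P0:NH1 P1:NH4

Derivation:
Op 1: best P0=- P1=NH4
Op 2: best P0=NH3 P1=NH4
Op 3: best P0=NH1 P1=NH4
Op 4: best P0=NH1 P1=NH4
Op 5: best P0=NH1 P1=NH4
Op 6: best P0=NH1 P1=NH4
Op 7: best P0=NH1 P1=NH4
Op 8: best P0=NH1 P1=NH4
Op 9: best P0=NH1 P1=NH4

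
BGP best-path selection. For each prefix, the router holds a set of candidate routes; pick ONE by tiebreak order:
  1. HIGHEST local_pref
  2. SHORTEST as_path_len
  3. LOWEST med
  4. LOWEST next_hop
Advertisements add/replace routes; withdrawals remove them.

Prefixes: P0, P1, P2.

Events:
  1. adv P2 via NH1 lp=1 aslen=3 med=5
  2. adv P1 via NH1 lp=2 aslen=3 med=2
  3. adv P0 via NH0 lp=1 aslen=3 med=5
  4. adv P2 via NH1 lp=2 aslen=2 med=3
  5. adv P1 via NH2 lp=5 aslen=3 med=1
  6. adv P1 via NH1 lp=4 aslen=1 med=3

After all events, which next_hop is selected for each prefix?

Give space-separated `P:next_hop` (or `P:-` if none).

Answer: P0:NH0 P1:NH2 P2:NH1

Derivation:
Op 1: best P0=- P1=- P2=NH1
Op 2: best P0=- P1=NH1 P2=NH1
Op 3: best P0=NH0 P1=NH1 P2=NH1
Op 4: best P0=NH0 P1=NH1 P2=NH1
Op 5: best P0=NH0 P1=NH2 P2=NH1
Op 6: best P0=NH0 P1=NH2 P2=NH1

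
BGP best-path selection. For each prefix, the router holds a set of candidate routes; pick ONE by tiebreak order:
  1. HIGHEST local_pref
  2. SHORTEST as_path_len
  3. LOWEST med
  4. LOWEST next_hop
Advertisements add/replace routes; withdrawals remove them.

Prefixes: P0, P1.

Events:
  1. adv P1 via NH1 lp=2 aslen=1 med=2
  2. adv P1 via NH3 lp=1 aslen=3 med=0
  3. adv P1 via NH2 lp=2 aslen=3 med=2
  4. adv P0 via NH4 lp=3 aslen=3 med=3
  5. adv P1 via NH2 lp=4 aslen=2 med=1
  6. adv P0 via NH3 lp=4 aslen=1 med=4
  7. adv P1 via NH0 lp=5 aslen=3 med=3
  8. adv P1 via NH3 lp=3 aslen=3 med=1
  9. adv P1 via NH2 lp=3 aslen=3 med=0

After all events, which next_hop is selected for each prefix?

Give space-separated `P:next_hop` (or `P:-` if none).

Answer: P0:NH3 P1:NH0

Derivation:
Op 1: best P0=- P1=NH1
Op 2: best P0=- P1=NH1
Op 3: best P0=- P1=NH1
Op 4: best P0=NH4 P1=NH1
Op 5: best P0=NH4 P1=NH2
Op 6: best P0=NH3 P1=NH2
Op 7: best P0=NH3 P1=NH0
Op 8: best P0=NH3 P1=NH0
Op 9: best P0=NH3 P1=NH0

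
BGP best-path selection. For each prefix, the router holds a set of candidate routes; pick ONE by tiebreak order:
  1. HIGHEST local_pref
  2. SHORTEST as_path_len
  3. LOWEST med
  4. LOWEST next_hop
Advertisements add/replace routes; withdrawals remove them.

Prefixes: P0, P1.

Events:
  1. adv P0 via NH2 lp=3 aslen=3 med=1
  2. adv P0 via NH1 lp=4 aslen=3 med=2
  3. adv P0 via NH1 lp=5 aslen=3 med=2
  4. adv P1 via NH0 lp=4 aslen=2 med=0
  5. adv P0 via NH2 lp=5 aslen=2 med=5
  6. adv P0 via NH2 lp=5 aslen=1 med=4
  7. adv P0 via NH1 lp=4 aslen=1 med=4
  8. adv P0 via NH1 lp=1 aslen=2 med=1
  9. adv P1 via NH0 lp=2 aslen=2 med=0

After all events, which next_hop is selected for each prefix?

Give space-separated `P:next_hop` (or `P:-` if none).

Answer: P0:NH2 P1:NH0

Derivation:
Op 1: best P0=NH2 P1=-
Op 2: best P0=NH1 P1=-
Op 3: best P0=NH1 P1=-
Op 4: best P0=NH1 P1=NH0
Op 5: best P0=NH2 P1=NH0
Op 6: best P0=NH2 P1=NH0
Op 7: best P0=NH2 P1=NH0
Op 8: best P0=NH2 P1=NH0
Op 9: best P0=NH2 P1=NH0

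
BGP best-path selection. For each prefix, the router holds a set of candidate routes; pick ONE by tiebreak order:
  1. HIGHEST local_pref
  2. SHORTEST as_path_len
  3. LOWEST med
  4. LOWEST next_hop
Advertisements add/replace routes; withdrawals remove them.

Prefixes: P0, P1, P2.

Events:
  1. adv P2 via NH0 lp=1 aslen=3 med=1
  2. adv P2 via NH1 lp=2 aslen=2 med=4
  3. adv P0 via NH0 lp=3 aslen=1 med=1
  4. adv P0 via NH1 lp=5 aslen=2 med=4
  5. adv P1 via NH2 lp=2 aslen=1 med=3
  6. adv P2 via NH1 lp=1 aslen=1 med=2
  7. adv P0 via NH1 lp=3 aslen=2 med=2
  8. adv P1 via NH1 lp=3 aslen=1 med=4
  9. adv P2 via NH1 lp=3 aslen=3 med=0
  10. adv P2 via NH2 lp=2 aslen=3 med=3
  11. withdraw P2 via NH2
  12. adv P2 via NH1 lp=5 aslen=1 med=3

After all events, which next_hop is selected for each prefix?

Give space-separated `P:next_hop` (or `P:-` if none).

Op 1: best P0=- P1=- P2=NH0
Op 2: best P0=- P1=- P2=NH1
Op 3: best P0=NH0 P1=- P2=NH1
Op 4: best P0=NH1 P1=- P2=NH1
Op 5: best P0=NH1 P1=NH2 P2=NH1
Op 6: best P0=NH1 P1=NH2 P2=NH1
Op 7: best P0=NH0 P1=NH2 P2=NH1
Op 8: best P0=NH0 P1=NH1 P2=NH1
Op 9: best P0=NH0 P1=NH1 P2=NH1
Op 10: best P0=NH0 P1=NH1 P2=NH1
Op 11: best P0=NH0 P1=NH1 P2=NH1
Op 12: best P0=NH0 P1=NH1 P2=NH1

Answer: P0:NH0 P1:NH1 P2:NH1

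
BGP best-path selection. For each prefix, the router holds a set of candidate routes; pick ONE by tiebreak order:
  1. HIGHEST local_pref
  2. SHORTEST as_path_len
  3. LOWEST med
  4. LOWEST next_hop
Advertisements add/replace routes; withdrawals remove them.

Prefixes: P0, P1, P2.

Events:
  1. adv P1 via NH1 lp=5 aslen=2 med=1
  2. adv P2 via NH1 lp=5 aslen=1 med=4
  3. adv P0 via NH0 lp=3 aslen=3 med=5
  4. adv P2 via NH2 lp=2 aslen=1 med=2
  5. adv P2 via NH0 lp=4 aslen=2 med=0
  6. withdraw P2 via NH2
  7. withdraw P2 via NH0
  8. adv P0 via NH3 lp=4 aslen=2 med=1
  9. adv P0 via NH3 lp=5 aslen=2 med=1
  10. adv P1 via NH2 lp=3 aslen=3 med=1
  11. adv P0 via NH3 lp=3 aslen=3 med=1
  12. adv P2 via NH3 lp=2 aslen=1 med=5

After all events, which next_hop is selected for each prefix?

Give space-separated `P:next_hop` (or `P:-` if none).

Answer: P0:NH3 P1:NH1 P2:NH1

Derivation:
Op 1: best P0=- P1=NH1 P2=-
Op 2: best P0=- P1=NH1 P2=NH1
Op 3: best P0=NH0 P1=NH1 P2=NH1
Op 4: best P0=NH0 P1=NH1 P2=NH1
Op 5: best P0=NH0 P1=NH1 P2=NH1
Op 6: best P0=NH0 P1=NH1 P2=NH1
Op 7: best P0=NH0 P1=NH1 P2=NH1
Op 8: best P0=NH3 P1=NH1 P2=NH1
Op 9: best P0=NH3 P1=NH1 P2=NH1
Op 10: best P0=NH3 P1=NH1 P2=NH1
Op 11: best P0=NH3 P1=NH1 P2=NH1
Op 12: best P0=NH3 P1=NH1 P2=NH1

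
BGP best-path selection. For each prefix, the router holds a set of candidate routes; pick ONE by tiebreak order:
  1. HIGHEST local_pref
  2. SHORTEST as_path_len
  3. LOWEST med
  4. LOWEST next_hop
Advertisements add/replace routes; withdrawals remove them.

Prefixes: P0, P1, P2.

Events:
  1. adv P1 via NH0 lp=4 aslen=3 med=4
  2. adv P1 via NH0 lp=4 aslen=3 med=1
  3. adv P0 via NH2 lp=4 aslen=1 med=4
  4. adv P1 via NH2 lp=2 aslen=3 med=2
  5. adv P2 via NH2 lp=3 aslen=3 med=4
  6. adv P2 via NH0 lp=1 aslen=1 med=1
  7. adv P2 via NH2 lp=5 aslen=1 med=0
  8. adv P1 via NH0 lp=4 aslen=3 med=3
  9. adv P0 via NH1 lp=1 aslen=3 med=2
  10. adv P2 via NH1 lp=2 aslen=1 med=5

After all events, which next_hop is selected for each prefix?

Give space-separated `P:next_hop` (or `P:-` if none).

Op 1: best P0=- P1=NH0 P2=-
Op 2: best P0=- P1=NH0 P2=-
Op 3: best P0=NH2 P1=NH0 P2=-
Op 4: best P0=NH2 P1=NH0 P2=-
Op 5: best P0=NH2 P1=NH0 P2=NH2
Op 6: best P0=NH2 P1=NH0 P2=NH2
Op 7: best P0=NH2 P1=NH0 P2=NH2
Op 8: best P0=NH2 P1=NH0 P2=NH2
Op 9: best P0=NH2 P1=NH0 P2=NH2
Op 10: best P0=NH2 P1=NH0 P2=NH2

Answer: P0:NH2 P1:NH0 P2:NH2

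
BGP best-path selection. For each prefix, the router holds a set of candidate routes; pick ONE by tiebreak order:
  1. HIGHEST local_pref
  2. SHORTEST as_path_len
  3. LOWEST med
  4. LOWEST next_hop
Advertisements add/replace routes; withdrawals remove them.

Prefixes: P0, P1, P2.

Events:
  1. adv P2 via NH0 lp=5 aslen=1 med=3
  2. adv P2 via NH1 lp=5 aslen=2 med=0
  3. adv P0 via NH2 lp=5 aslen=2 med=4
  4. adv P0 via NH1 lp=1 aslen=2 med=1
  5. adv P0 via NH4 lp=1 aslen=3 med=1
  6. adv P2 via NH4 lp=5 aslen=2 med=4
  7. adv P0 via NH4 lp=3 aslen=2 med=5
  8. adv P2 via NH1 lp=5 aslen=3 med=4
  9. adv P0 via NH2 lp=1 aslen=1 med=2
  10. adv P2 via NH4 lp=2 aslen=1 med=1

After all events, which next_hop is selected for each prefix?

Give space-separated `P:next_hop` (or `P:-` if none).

Op 1: best P0=- P1=- P2=NH0
Op 2: best P0=- P1=- P2=NH0
Op 3: best P0=NH2 P1=- P2=NH0
Op 4: best P0=NH2 P1=- P2=NH0
Op 5: best P0=NH2 P1=- P2=NH0
Op 6: best P0=NH2 P1=- P2=NH0
Op 7: best P0=NH2 P1=- P2=NH0
Op 8: best P0=NH2 P1=- P2=NH0
Op 9: best P0=NH4 P1=- P2=NH0
Op 10: best P0=NH4 P1=- P2=NH0

Answer: P0:NH4 P1:- P2:NH0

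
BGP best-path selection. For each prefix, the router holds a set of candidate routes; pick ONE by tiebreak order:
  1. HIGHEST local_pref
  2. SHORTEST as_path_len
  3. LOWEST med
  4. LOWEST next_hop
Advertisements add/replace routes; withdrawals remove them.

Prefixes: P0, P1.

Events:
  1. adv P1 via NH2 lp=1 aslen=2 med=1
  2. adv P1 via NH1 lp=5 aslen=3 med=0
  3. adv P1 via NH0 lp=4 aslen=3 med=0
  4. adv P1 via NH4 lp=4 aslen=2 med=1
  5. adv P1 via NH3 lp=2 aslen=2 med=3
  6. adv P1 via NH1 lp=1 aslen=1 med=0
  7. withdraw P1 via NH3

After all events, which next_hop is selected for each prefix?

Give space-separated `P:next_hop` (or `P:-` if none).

Answer: P0:- P1:NH4

Derivation:
Op 1: best P0=- P1=NH2
Op 2: best P0=- P1=NH1
Op 3: best P0=- P1=NH1
Op 4: best P0=- P1=NH1
Op 5: best P0=- P1=NH1
Op 6: best P0=- P1=NH4
Op 7: best P0=- P1=NH4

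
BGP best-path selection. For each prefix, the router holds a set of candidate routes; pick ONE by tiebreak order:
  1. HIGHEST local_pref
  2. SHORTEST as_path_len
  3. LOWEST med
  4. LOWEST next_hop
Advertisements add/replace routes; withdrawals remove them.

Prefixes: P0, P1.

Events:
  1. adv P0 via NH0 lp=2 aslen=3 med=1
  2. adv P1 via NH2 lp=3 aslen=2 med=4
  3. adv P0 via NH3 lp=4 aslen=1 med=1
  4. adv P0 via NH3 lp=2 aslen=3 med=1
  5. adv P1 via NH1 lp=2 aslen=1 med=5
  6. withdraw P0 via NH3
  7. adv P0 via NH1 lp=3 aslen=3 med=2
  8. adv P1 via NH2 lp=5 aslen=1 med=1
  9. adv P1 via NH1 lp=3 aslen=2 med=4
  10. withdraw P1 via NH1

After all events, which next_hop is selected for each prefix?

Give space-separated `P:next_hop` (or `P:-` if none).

Op 1: best P0=NH0 P1=-
Op 2: best P0=NH0 P1=NH2
Op 3: best P0=NH3 P1=NH2
Op 4: best P0=NH0 P1=NH2
Op 5: best P0=NH0 P1=NH2
Op 6: best P0=NH0 P1=NH2
Op 7: best P0=NH1 P1=NH2
Op 8: best P0=NH1 P1=NH2
Op 9: best P0=NH1 P1=NH2
Op 10: best P0=NH1 P1=NH2

Answer: P0:NH1 P1:NH2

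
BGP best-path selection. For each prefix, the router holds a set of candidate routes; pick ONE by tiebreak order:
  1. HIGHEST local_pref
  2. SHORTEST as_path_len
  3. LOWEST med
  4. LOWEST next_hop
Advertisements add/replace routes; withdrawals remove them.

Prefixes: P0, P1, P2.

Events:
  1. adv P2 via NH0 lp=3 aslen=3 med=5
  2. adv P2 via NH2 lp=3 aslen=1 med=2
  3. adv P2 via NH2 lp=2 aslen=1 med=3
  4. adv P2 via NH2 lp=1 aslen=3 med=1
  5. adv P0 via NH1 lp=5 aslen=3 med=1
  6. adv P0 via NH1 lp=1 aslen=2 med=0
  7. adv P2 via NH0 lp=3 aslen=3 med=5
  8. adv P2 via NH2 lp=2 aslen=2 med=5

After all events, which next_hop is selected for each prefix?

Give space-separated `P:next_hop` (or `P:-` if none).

Answer: P0:NH1 P1:- P2:NH0

Derivation:
Op 1: best P0=- P1=- P2=NH0
Op 2: best P0=- P1=- P2=NH2
Op 3: best P0=- P1=- P2=NH0
Op 4: best P0=- P1=- P2=NH0
Op 5: best P0=NH1 P1=- P2=NH0
Op 6: best P0=NH1 P1=- P2=NH0
Op 7: best P0=NH1 P1=- P2=NH0
Op 8: best P0=NH1 P1=- P2=NH0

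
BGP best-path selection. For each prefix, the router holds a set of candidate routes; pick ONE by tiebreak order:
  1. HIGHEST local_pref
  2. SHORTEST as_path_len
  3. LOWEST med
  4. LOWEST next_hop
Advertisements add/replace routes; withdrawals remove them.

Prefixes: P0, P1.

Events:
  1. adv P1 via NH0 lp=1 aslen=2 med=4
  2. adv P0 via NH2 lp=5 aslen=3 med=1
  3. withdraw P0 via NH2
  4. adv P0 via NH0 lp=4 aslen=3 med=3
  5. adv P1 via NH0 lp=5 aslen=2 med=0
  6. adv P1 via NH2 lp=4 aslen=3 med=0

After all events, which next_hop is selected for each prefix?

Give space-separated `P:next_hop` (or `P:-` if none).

Op 1: best P0=- P1=NH0
Op 2: best P0=NH2 P1=NH0
Op 3: best P0=- P1=NH0
Op 4: best P0=NH0 P1=NH0
Op 5: best P0=NH0 P1=NH0
Op 6: best P0=NH0 P1=NH0

Answer: P0:NH0 P1:NH0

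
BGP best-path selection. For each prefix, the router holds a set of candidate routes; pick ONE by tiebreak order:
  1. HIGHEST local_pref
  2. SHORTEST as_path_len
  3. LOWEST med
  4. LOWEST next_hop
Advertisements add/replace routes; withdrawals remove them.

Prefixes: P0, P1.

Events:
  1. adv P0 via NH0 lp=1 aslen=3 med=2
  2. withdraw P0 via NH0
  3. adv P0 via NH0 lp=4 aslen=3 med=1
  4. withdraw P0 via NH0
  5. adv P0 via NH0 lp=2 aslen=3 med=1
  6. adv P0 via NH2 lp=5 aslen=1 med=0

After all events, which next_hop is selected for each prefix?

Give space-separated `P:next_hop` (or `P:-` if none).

Answer: P0:NH2 P1:-

Derivation:
Op 1: best P0=NH0 P1=-
Op 2: best P0=- P1=-
Op 3: best P0=NH0 P1=-
Op 4: best P0=- P1=-
Op 5: best P0=NH0 P1=-
Op 6: best P0=NH2 P1=-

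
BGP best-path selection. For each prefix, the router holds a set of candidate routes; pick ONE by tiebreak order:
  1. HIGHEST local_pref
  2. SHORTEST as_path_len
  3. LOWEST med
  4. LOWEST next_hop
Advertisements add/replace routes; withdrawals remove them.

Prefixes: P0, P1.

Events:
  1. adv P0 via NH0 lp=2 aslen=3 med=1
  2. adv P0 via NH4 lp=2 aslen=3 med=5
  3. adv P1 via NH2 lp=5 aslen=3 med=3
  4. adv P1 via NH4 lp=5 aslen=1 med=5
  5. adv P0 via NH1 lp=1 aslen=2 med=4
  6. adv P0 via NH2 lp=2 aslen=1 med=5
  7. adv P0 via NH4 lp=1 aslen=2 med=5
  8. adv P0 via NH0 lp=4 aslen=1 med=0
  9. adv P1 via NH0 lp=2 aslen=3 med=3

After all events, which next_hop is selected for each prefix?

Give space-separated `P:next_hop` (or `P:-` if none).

Op 1: best P0=NH0 P1=-
Op 2: best P0=NH0 P1=-
Op 3: best P0=NH0 P1=NH2
Op 4: best P0=NH0 P1=NH4
Op 5: best P0=NH0 P1=NH4
Op 6: best P0=NH2 P1=NH4
Op 7: best P0=NH2 P1=NH4
Op 8: best P0=NH0 P1=NH4
Op 9: best P0=NH0 P1=NH4

Answer: P0:NH0 P1:NH4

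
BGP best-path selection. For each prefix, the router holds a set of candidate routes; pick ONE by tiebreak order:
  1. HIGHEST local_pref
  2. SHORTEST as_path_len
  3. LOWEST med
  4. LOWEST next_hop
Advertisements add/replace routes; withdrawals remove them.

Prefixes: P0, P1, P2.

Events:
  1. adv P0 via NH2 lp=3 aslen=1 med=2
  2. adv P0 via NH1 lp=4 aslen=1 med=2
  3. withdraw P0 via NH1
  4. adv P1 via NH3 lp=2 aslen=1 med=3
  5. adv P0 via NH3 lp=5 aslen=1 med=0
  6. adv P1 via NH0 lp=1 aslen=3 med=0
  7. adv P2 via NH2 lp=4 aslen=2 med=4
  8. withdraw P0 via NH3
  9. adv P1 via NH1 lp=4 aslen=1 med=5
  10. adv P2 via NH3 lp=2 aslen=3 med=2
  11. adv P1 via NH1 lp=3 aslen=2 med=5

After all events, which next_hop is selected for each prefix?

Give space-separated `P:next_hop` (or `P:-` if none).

Op 1: best P0=NH2 P1=- P2=-
Op 2: best P0=NH1 P1=- P2=-
Op 3: best P0=NH2 P1=- P2=-
Op 4: best P0=NH2 P1=NH3 P2=-
Op 5: best P0=NH3 P1=NH3 P2=-
Op 6: best P0=NH3 P1=NH3 P2=-
Op 7: best P0=NH3 P1=NH3 P2=NH2
Op 8: best P0=NH2 P1=NH3 P2=NH2
Op 9: best P0=NH2 P1=NH1 P2=NH2
Op 10: best P0=NH2 P1=NH1 P2=NH2
Op 11: best P0=NH2 P1=NH1 P2=NH2

Answer: P0:NH2 P1:NH1 P2:NH2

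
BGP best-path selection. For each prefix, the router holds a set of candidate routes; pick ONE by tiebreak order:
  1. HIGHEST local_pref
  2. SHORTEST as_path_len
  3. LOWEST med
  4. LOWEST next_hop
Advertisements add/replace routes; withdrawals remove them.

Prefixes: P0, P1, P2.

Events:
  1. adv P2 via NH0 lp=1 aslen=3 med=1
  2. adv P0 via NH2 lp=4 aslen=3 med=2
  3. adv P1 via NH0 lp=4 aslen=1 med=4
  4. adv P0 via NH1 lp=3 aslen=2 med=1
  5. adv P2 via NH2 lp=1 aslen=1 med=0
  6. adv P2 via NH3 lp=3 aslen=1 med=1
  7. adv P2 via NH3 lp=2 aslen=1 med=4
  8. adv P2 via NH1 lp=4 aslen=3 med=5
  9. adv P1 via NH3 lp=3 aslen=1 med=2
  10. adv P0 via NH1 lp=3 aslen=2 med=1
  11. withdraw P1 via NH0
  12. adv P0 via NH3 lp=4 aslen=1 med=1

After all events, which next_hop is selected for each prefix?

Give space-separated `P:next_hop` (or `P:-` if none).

Op 1: best P0=- P1=- P2=NH0
Op 2: best P0=NH2 P1=- P2=NH0
Op 3: best P0=NH2 P1=NH0 P2=NH0
Op 4: best P0=NH2 P1=NH0 P2=NH0
Op 5: best P0=NH2 P1=NH0 P2=NH2
Op 6: best P0=NH2 P1=NH0 P2=NH3
Op 7: best P0=NH2 P1=NH0 P2=NH3
Op 8: best P0=NH2 P1=NH0 P2=NH1
Op 9: best P0=NH2 P1=NH0 P2=NH1
Op 10: best P0=NH2 P1=NH0 P2=NH1
Op 11: best P0=NH2 P1=NH3 P2=NH1
Op 12: best P0=NH3 P1=NH3 P2=NH1

Answer: P0:NH3 P1:NH3 P2:NH1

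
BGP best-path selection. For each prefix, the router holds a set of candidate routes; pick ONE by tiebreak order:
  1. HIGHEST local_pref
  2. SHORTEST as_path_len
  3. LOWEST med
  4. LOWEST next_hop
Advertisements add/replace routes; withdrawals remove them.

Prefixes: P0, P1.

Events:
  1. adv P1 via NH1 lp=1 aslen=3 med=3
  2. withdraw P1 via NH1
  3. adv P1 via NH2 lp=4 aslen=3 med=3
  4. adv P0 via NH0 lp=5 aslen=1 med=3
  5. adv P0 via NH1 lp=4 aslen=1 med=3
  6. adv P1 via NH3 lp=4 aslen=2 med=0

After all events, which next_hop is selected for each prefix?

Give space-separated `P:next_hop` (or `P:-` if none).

Answer: P0:NH0 P1:NH3

Derivation:
Op 1: best P0=- P1=NH1
Op 2: best P0=- P1=-
Op 3: best P0=- P1=NH2
Op 4: best P0=NH0 P1=NH2
Op 5: best P0=NH0 P1=NH2
Op 6: best P0=NH0 P1=NH3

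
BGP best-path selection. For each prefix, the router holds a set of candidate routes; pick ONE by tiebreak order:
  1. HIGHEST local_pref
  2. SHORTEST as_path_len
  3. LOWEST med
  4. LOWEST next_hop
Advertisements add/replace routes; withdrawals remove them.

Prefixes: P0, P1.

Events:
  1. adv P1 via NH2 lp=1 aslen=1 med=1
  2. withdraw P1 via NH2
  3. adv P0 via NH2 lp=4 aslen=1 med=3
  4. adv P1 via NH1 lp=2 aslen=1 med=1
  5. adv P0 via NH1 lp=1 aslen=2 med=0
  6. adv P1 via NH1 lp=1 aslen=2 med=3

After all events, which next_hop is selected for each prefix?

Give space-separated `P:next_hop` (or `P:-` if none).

Op 1: best P0=- P1=NH2
Op 2: best P0=- P1=-
Op 3: best P0=NH2 P1=-
Op 4: best P0=NH2 P1=NH1
Op 5: best P0=NH2 P1=NH1
Op 6: best P0=NH2 P1=NH1

Answer: P0:NH2 P1:NH1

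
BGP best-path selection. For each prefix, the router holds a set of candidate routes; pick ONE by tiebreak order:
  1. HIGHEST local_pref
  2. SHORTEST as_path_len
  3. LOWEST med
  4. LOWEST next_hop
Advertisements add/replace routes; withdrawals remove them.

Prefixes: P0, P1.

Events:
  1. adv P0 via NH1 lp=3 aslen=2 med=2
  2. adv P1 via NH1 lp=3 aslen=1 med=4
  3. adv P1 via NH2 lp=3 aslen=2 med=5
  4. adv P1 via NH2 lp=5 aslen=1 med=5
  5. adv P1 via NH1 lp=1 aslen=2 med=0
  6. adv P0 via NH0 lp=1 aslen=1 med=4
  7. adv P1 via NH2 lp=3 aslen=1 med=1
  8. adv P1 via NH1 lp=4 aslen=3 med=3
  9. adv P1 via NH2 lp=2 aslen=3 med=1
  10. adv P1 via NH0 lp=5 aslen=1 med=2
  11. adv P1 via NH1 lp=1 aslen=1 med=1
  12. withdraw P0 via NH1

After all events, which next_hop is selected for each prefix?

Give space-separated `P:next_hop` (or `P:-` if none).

Op 1: best P0=NH1 P1=-
Op 2: best P0=NH1 P1=NH1
Op 3: best P0=NH1 P1=NH1
Op 4: best P0=NH1 P1=NH2
Op 5: best P0=NH1 P1=NH2
Op 6: best P0=NH1 P1=NH2
Op 7: best P0=NH1 P1=NH2
Op 8: best P0=NH1 P1=NH1
Op 9: best P0=NH1 P1=NH1
Op 10: best P0=NH1 P1=NH0
Op 11: best P0=NH1 P1=NH0
Op 12: best P0=NH0 P1=NH0

Answer: P0:NH0 P1:NH0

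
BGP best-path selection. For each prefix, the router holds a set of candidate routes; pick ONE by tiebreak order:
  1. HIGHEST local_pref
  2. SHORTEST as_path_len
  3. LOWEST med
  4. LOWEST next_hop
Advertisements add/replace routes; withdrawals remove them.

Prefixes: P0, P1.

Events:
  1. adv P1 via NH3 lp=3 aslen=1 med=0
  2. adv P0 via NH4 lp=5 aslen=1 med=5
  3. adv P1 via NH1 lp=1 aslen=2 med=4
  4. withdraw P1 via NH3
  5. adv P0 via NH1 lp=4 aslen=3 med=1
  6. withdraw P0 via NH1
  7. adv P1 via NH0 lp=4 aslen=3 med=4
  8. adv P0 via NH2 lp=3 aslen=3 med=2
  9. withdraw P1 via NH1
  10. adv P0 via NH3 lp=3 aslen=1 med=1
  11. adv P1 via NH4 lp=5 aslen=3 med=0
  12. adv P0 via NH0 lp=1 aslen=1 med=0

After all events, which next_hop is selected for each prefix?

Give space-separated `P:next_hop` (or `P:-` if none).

Answer: P0:NH4 P1:NH4

Derivation:
Op 1: best P0=- P1=NH3
Op 2: best P0=NH4 P1=NH3
Op 3: best P0=NH4 P1=NH3
Op 4: best P0=NH4 P1=NH1
Op 5: best P0=NH4 P1=NH1
Op 6: best P0=NH4 P1=NH1
Op 7: best P0=NH4 P1=NH0
Op 8: best P0=NH4 P1=NH0
Op 9: best P0=NH4 P1=NH0
Op 10: best P0=NH4 P1=NH0
Op 11: best P0=NH4 P1=NH4
Op 12: best P0=NH4 P1=NH4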